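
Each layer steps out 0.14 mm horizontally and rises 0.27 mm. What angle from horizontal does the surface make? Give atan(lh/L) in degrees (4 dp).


angle = atan(0.27/0.14) = 62.5924 degrees


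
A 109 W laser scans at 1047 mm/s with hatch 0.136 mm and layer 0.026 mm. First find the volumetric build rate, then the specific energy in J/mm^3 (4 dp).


Build rate = 1047 * 0.136 * 0.026 = 3.702192 mm^3/s
SE = 109 / 3.702192 = 29.442 J/mm^3


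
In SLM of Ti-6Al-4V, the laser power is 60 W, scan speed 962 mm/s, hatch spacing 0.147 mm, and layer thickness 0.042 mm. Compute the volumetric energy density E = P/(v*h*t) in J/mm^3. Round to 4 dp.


E = 60 / (962*0.147*0.042) = 10.1021 J/mm^3


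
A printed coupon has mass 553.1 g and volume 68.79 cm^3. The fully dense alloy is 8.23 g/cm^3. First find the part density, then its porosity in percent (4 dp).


rho_part = 553.1 / 68.79 = 8.04041285 g/cm^3
Porosity = (1 - 8.04041285/8.23)*100 = 2.3036 %


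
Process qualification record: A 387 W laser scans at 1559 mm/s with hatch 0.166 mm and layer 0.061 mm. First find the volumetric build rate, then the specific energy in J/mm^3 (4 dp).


Build rate = 1559 * 0.166 * 0.061 = 15.786434 mm^3/s
SE = 387 / 15.786434 = 24.5147 J/mm^3


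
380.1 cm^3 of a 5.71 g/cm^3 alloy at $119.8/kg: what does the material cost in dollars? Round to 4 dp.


Mass = 380.1*5.71/1000 = 2.170371 kg
Cost = 2.170371 * 119.8 = 260.0104 $


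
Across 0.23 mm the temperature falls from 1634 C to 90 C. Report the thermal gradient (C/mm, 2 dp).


G = (1634-90)/0.23 = 6713.04 C/mm


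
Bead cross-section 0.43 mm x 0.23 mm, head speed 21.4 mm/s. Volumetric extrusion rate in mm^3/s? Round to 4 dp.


Rate = 0.43 * 0.23 * 21.4 = 2.1165 mm^3/s


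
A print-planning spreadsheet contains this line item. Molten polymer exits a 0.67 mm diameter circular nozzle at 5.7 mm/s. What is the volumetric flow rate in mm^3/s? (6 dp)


A = pi*(0.67/2)^2 = 0.35256524 mm^2
Q = 0.35256524 * 5.7 = 2.009622 mm^3/s


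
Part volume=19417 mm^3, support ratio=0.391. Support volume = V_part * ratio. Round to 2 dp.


V_support = 19417 * 0.391 = 7592.05 mm^3


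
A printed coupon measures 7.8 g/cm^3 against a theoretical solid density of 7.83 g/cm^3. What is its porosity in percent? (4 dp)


Porosity = (1-7.8/7.83)*100 = 0.3831 %


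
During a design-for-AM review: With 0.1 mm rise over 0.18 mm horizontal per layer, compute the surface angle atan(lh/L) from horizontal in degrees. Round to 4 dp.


angle = atan(0.1/0.18) = 29.0546 degrees


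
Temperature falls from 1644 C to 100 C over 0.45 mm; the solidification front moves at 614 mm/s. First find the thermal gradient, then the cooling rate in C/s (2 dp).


G = (1644-100)/0.45 = 3431.11111111 C/mm
CR = 3431.11111111 * 614 = 2106702.22 C/s


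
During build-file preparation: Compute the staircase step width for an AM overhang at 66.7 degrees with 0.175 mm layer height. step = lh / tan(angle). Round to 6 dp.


step = 0.175 / tan(66.7) = 0.075367 mm


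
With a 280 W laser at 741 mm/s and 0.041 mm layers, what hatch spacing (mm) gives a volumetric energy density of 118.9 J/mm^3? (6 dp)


h = 280 / (118.9*741*0.041) = 0.077513 mm


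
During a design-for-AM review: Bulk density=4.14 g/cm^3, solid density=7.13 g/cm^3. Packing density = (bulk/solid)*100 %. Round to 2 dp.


Packing = (4.14/7.13)*100 = 58.06 %


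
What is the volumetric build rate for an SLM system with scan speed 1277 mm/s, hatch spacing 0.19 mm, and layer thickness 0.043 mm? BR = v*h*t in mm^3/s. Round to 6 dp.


Rate = 1277 * 0.19 * 0.043 = 10.43309 mm^3/s


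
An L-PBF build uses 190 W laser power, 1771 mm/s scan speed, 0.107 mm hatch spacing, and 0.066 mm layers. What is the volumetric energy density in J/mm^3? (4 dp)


E = 190 / (1771*0.107*0.066) = 15.1917 J/mm^3


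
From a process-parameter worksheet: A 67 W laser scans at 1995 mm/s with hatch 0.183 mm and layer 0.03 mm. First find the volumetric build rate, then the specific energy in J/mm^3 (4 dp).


Build rate = 1995 * 0.183 * 0.03 = 10.95255 mm^3/s
SE = 67 / 10.95255 = 6.1173 J/mm^3


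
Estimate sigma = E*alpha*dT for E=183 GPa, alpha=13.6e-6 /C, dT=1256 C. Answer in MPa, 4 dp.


sigma = 183*1000 * 13.6e-6 * 1256 = 3125.9328 MPa


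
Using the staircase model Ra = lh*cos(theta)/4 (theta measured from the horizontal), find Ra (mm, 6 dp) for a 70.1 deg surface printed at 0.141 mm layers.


Ra = 0.141 * cos(70.1) / 4 = 0.011998 mm


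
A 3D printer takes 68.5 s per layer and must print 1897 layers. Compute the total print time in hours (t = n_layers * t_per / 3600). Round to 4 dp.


t = 1897 * 68.5 / 3600 = 36.0957 hrs


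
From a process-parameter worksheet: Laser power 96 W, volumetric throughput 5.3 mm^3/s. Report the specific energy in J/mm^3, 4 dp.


SE = 96 / 5.3 = 18.1132 J/mm^3


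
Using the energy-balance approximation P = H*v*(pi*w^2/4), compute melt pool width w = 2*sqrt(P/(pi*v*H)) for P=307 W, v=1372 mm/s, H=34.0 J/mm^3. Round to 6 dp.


w = 2*sqrt(307/(pi*1372*34.0)) = 0.091539 mm


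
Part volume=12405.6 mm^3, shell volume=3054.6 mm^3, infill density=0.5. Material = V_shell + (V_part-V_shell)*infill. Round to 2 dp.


V_infill = (12405.6 - 3054.6) * 0.5 = 4675.5
V_total = 3054.6 + 4675.5 = 7730.1 mm^3


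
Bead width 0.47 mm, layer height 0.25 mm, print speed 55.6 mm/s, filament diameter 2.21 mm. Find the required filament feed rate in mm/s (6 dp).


Q = 0.47 * 0.25 * 55.6 = 6.533 mm^3/s
A_fil = pi*(2.21/2)^2 = 3.83596317 mm^2
v_feed = 6.533 / 3.83596317 = 1.703092 mm/s


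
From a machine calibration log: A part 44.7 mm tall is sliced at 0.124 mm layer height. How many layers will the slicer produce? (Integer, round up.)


Layers = ceil(44.7/0.124) = 361


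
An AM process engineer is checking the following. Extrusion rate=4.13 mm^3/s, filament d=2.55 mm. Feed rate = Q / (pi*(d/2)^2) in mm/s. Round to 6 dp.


A = pi*(2.55/2)^2 = 5.107052
v = 4.13 / 5.107052 = 0.808686 mm/s


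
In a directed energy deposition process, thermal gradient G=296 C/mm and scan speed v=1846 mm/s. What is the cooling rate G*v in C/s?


CR = 296 * 1846 = 546416 C/s


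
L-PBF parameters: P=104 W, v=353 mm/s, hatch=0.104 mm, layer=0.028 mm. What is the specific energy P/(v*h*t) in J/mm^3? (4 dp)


Build rate = 353 * 0.104 * 0.028 = 1.027936 mm^3/s
SE = 104 / 1.027936 = 101.1736 J/mm^3


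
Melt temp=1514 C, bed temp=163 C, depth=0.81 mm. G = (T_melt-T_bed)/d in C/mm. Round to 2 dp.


G = (1514-163)/0.81 = 1667.9 C/mm


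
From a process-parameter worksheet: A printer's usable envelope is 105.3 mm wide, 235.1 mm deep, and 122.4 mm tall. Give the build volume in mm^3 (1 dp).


V = 105.3 * 235.1 * 122.4 = 3030138.1 mm^3


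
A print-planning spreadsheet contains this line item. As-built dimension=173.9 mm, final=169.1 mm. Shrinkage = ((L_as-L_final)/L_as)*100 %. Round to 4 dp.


Shrinkage = ((173.9-169.1)/173.9)*100 = 2.7602 %


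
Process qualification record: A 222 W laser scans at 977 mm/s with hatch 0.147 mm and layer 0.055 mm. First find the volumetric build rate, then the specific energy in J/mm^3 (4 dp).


Build rate = 977 * 0.147 * 0.055 = 7.899045 mm^3/s
SE = 222 / 7.899045 = 28.1047 J/mm^3


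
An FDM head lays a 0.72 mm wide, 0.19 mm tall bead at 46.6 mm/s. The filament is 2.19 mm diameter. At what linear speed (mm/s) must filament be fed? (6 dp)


Q = 0.72 * 0.19 * 46.6 = 6.37488 mm^3/s
A_fil = pi*(2.19/2)^2 = 3.76684813 mm^2
v_feed = 6.37488 / 3.76684813 = 1.692364 mm/s


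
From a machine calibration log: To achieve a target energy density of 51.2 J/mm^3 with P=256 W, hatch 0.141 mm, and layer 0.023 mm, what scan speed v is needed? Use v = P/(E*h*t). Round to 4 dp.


v = 256 / (51.2*0.141*0.023) = 1541.7823 mm/s


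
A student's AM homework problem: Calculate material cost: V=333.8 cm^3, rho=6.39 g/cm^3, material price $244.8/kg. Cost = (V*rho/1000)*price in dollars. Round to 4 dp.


Mass = 333.8*6.39/1000 = 2.132982 kg
Cost = 2.132982 * 244.8 = 522.154 $


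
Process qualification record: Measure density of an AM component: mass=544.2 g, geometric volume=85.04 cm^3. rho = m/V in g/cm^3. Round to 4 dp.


rho = 544.2 / 85.04 = 6.3993 g/cm^3


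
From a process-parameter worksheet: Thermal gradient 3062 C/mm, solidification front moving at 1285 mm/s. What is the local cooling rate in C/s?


CR = 3062 * 1285 = 3934670 C/s


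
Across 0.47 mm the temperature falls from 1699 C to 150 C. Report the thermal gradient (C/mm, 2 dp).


G = (1699-150)/0.47 = 3295.74 C/mm


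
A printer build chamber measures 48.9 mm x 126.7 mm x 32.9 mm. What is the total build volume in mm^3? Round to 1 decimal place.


V = 48.9 * 126.7 * 32.9 = 203836.2 mm^3


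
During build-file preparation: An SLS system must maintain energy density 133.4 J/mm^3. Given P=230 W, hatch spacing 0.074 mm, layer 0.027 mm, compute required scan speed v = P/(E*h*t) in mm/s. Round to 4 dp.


v = 230 / (133.4*0.074*0.027) = 862.9319 mm/s


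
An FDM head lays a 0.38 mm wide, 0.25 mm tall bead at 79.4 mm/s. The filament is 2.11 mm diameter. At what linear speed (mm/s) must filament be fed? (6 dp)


Q = 0.38 * 0.25 * 79.4 = 7.543 mm^3/s
A_fil = pi*(2.11/2)^2 = 3.49667116 mm^2
v_feed = 7.543 / 3.49667116 = 2.157195 mm/s


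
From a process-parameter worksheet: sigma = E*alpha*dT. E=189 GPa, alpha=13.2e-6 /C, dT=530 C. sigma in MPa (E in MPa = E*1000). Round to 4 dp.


sigma = 189*1000 * 13.2e-6 * 530 = 1322.244 MPa


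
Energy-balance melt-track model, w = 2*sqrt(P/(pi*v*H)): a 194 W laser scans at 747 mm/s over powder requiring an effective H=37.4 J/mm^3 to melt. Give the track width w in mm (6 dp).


w = 2*sqrt(194/(pi*747*37.4)) = 0.094029 mm


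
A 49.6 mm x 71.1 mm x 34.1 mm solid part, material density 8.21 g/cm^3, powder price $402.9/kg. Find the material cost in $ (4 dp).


V = 49.6 * 71.1 * 34.1 = 120255.696 mm^3 = 120.255696 cm^3
Mass = 120.255696 * 8.21 / 1000 = 0.98729926 kg
Cost = 0.98729926 * 402.9 = 397.7829 $


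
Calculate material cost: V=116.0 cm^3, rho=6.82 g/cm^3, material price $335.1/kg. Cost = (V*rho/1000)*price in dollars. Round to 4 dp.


Mass = 116.0*6.82/1000 = 0.79112 kg
Cost = 0.79112 * 335.1 = 265.1043 $


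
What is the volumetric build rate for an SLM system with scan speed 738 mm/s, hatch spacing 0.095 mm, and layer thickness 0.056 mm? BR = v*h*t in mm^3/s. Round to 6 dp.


Rate = 738 * 0.095 * 0.056 = 3.92616 mm^3/s


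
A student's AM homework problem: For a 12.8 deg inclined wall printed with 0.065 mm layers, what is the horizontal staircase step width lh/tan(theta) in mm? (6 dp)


step = 0.065 / tan(12.8) = 0.286099 mm


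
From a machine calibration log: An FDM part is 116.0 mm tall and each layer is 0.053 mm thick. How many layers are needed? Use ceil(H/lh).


Layers = ceil(116.0/0.053) = 2189


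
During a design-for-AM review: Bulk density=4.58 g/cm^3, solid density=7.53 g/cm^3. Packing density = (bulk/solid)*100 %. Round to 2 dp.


Packing = (4.58/7.53)*100 = 60.82 %


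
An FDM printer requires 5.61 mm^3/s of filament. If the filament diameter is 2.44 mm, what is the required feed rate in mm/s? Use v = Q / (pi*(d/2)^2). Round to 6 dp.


A = pi*(2.44/2)^2 = 4.675947
v = 5.61 / 4.675947 = 1.199757 mm/s


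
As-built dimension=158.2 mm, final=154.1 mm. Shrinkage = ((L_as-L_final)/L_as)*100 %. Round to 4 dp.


Shrinkage = ((158.2-154.1)/158.2)*100 = 2.5917 %


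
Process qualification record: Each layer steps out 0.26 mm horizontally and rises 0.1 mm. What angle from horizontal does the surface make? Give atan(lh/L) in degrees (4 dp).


angle = atan(0.1/0.26) = 21.0375 degrees


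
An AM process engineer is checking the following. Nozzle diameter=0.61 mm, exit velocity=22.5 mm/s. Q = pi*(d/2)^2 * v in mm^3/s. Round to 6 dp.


A = pi*(0.61/2)^2 = 0.29224666 mm^2
Q = 0.29224666 * 22.5 = 6.57555 mm^3/s


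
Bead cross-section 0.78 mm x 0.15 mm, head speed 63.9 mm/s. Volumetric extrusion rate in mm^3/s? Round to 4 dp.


Rate = 0.78 * 0.15 * 63.9 = 7.4763 mm^3/s


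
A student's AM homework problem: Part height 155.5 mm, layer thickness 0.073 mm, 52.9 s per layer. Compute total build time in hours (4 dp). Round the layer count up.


Layers = ceil(155.5/0.073) = 2131
t = 2131 * 52.9 / 3600 = 31.3139 hrs


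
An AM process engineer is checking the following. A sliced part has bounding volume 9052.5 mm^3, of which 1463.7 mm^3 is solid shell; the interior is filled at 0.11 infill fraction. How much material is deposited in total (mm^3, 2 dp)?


V_infill = (9052.5 - 1463.7) * 0.11 = 834.77
V_total = 1463.7 + 834.77 = 2298.47 mm^3


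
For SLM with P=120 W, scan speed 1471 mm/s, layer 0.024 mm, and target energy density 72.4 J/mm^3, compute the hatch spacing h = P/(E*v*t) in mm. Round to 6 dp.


h = 120 / (72.4*1471*0.024) = 0.046948 mm


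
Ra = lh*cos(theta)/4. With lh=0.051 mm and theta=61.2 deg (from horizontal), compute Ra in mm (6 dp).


Ra = 0.051 * cos(61.2) / 4 = 0.006142 mm


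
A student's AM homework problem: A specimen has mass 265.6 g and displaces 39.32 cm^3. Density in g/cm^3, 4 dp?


rho = 265.6 / 39.32 = 6.7548 g/cm^3


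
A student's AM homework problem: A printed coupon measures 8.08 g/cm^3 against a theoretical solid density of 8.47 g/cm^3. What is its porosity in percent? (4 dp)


Porosity = (1-8.08/8.47)*100 = 4.6045 %


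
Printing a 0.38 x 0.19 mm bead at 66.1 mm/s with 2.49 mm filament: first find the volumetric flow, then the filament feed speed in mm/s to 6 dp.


Q = 0.38 * 0.19 * 66.1 = 4.77242 mm^3/s
A_fil = pi*(2.49/2)^2 = 4.86954715 mm^2
v_feed = 4.77242 / 4.86954715 = 0.980054 mm/s


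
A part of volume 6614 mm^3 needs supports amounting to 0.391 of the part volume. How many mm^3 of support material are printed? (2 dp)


V_support = 6614 * 0.391 = 2586.07 mm^3


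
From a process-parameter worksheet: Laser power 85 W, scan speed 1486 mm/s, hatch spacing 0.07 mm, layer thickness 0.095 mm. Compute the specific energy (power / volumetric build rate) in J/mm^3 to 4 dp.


Build rate = 1486 * 0.07 * 0.095 = 9.8819 mm^3/s
SE = 85 / 9.8819 = 8.6016 J/mm^3


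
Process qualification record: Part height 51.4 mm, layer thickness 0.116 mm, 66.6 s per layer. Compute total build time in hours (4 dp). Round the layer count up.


Layers = ceil(51.4/0.116) = 444
t = 444 * 66.6 / 3600 = 8.214 hrs


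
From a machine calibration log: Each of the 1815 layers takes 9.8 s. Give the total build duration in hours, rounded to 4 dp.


t = 1815 * 9.8 / 3600 = 4.9408 hrs


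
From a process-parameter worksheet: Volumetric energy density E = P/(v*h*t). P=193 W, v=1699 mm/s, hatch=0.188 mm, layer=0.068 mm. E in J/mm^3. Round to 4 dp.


E = 193 / (1699*0.188*0.068) = 8.8858 J/mm^3


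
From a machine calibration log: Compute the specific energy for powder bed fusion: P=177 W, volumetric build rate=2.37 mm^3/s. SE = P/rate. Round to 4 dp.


SE = 177 / 2.37 = 74.6835 J/mm^3


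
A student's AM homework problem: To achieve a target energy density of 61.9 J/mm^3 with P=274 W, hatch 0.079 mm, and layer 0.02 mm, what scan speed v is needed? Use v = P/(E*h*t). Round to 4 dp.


v = 274 / (61.9*0.079*0.02) = 2801.5787 mm/s


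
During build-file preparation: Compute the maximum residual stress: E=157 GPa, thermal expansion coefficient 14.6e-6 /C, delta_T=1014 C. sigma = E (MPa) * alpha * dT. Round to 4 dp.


sigma = 157*1000 * 14.6e-6 * 1014 = 2324.2908 MPa


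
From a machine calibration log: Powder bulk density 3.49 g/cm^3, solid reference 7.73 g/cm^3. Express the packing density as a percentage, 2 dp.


Packing = (3.49/7.73)*100 = 45.15 %


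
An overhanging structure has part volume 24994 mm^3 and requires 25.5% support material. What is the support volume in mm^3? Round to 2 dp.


V_support = 24994 * 0.255 = 6373.47 mm^3


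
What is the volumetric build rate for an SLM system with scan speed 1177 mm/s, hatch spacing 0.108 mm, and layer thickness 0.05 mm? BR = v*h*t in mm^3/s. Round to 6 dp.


Rate = 1177 * 0.108 * 0.05 = 6.3558 mm^3/s


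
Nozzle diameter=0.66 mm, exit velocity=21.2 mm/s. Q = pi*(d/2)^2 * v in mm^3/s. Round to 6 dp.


A = pi*(0.66/2)^2 = 0.34211944 mm^2
Q = 0.34211944 * 21.2 = 7.252932 mm^3/s


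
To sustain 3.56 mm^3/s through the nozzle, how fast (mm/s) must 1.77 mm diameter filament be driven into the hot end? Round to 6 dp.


A = pi*(1.77/2)^2 = 2.460574
v = 3.56 / 2.460574 = 1.446817 mm/s


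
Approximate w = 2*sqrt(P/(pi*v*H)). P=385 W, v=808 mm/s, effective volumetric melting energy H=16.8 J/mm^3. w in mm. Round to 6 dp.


w = 2*sqrt(385/(pi*808*16.8)) = 0.190031 mm


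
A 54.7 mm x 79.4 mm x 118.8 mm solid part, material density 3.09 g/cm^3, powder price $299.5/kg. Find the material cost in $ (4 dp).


V = 54.7 * 79.4 * 118.8 = 515969.784 mm^3 = 515.969784 cm^3
Mass = 515.969784 * 3.09 / 1000 = 1.59434663 kg
Cost = 1.59434663 * 299.5 = 477.5068 $


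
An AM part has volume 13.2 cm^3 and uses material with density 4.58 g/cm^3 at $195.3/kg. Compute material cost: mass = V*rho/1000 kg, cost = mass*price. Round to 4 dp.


Mass = 13.2*4.58/1000 = 0.060456 kg
Cost = 0.060456 * 195.3 = 11.8071 $


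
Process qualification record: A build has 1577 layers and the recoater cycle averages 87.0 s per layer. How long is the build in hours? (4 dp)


t = 1577 * 87.0 / 3600 = 38.1108 hrs


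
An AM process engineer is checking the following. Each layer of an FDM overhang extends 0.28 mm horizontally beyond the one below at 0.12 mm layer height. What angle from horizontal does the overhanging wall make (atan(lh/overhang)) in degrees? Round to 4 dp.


angle = atan(0.12/0.28) = 23.1986 degrees


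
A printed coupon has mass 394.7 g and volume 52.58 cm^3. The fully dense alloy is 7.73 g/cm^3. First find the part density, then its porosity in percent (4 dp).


rho_part = 394.7 / 52.58 = 7.50665652 g/cm^3
Porosity = (1 - 7.50665652/7.73)*100 = 2.8893 %


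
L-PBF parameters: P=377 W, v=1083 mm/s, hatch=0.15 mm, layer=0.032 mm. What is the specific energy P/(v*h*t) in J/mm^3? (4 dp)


Build rate = 1083 * 0.15 * 0.032 = 5.1984 mm^3/s
SE = 377 / 5.1984 = 72.5223 J/mm^3


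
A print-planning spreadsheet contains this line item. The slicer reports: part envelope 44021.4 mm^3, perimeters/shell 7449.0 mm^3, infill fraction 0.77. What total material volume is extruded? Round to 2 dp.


V_infill = (44021.4 - 7449.0) * 0.77 = 28160.75
V_total = 7449.0 + 28160.75 = 35609.75 mm^3


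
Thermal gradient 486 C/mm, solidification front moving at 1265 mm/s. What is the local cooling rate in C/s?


CR = 486 * 1265 = 614790 C/s


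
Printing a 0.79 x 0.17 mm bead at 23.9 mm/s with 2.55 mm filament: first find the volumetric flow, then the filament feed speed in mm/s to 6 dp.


Q = 0.79 * 0.17 * 23.9 = 3.20977 mm^3/s
A_fil = pi*(2.55/2)^2 = 5.10705156 mm^2
v_feed = 3.20977 / 5.10705156 = 0.628498 mm/s


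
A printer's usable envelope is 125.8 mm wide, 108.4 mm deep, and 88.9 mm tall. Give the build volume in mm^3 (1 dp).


V = 125.8 * 108.4 * 88.9 = 1212304.4 mm^3


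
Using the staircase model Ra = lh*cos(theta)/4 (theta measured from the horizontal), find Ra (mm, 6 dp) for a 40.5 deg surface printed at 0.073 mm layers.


Ra = 0.073 * cos(40.5) / 4 = 0.013877 mm


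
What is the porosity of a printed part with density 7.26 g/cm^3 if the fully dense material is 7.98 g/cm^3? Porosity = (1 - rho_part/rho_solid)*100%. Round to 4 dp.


Porosity = (1-7.26/7.98)*100 = 9.0226 %


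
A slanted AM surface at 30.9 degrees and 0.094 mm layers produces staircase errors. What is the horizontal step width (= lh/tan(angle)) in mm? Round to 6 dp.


step = 0.094 / tan(30.9) = 0.157063 mm


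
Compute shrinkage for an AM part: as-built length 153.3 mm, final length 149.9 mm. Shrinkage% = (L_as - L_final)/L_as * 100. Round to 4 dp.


Shrinkage = ((153.3-149.9)/153.3)*100 = 2.2179 %


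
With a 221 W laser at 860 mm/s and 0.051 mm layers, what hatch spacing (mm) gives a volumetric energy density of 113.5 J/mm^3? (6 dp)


h = 221 / (113.5*860*0.051) = 0.044394 mm


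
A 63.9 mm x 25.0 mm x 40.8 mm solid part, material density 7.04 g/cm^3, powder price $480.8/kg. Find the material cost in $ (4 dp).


V = 63.9 * 25.0 * 40.8 = 65178.0 mm^3 = 65.178 cm^3
Mass = 65.178 * 7.04 / 1000 = 0.45885312 kg
Cost = 0.45885312 * 480.8 = 220.6166 $


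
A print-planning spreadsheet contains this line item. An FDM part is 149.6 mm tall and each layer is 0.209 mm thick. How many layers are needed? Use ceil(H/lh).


Layers = ceil(149.6/0.209) = 716


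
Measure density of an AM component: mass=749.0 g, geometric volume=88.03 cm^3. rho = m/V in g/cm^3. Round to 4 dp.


rho = 749.0 / 88.03 = 8.5085 g/cm^3


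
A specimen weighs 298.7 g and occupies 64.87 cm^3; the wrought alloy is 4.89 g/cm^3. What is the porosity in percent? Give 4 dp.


rho_part = 298.7 / 64.87 = 4.6045938 g/cm^3
Porosity = (1 - 4.6045938/4.89)*100 = 5.8365 %


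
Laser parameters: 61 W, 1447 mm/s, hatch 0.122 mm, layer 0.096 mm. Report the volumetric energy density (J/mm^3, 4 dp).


E = 61 / (1447*0.122*0.096) = 3.5994 J/mm^3


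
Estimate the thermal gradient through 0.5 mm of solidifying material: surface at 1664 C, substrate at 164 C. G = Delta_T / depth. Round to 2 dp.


G = (1664-164)/0.5 = 3000.0 C/mm


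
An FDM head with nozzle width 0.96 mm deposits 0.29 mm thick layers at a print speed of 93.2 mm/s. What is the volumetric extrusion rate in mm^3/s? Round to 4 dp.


Rate = 0.96 * 0.29 * 93.2 = 25.9469 mm^3/s


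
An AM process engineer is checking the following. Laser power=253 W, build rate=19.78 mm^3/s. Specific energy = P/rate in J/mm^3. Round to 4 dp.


SE = 253 / 19.78 = 12.7907 J/mm^3


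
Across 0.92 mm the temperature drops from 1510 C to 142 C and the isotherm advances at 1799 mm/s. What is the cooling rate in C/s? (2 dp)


G = (1510-142)/0.92 = 1486.95652174 C/mm
CR = 1486.95652174 * 1799 = 2675034.78 C/s


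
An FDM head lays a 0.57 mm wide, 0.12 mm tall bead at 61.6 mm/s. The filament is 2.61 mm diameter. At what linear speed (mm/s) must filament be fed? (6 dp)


Q = 0.57 * 0.12 * 61.6 = 4.21344 mm^3/s
A_fil = pi*(2.61/2)^2 = 5.35021083 mm^2
v_feed = 4.21344 / 5.35021083 = 0.787528 mm/s


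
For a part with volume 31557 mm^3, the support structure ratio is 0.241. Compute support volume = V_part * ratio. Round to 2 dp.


V_support = 31557 * 0.241 = 7605.24 mm^3


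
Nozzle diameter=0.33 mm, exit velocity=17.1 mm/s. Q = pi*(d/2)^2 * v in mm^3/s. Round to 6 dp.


A = pi*(0.33/2)^2 = 0.08552986 mm^2
Q = 0.08552986 * 17.1 = 1.462561 mm^3/s


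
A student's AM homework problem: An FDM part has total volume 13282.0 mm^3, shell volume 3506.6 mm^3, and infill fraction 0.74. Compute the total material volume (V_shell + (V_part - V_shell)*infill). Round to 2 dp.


V_infill = (13282.0 - 3506.6) * 0.74 = 7233.8
V_total = 3506.6 + 7233.8 = 10740.4 mm^3


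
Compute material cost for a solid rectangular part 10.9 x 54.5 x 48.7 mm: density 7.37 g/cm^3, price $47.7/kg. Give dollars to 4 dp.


V = 10.9 * 54.5 * 48.7 = 28930.235 mm^3 = 28.930235 cm^3
Mass = 28.930235 * 7.37 / 1000 = 0.21321583 kg
Cost = 0.21321583 * 47.7 = 10.1704 $


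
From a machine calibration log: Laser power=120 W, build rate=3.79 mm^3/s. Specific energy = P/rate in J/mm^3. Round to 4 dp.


SE = 120 / 3.79 = 31.6623 J/mm^3


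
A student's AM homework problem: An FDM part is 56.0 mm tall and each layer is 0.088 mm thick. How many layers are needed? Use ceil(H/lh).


Layers = ceil(56.0/0.088) = 637


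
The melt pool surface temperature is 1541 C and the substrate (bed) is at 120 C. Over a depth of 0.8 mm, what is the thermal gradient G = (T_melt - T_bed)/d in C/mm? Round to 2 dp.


G = (1541-120)/0.8 = 1776.25 C/mm


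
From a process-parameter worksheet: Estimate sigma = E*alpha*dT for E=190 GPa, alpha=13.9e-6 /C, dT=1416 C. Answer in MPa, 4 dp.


sigma = 190*1000 * 13.9e-6 * 1416 = 3739.656 MPa


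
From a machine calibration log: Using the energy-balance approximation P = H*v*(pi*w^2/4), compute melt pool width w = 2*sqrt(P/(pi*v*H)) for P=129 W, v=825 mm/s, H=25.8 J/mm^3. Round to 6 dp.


w = 2*sqrt(129/(pi*825*25.8)) = 0.087844 mm


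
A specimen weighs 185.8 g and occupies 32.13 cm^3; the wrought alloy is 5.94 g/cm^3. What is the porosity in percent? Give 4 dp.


rho_part = 185.8 / 32.13 = 5.78275755 g/cm^3
Porosity = (1 - 5.78275755/5.94)*100 = 2.6472 %


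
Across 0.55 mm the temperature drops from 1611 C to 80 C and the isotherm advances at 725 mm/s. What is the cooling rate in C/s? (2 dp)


G = (1611-80)/0.55 = 2783.63636364 C/mm
CR = 2783.63636364 * 725 = 2018136.36 C/s


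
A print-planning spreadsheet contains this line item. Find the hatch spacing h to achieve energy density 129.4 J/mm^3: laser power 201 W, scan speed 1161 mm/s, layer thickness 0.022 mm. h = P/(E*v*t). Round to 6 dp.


h = 201 / (129.4*1161*0.022) = 0.060814 mm


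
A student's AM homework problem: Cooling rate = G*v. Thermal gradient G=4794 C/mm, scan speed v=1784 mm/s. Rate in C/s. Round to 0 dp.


CR = 4794 * 1784 = 8552496 C/s


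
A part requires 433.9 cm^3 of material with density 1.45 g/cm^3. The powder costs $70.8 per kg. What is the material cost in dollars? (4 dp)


Mass = 433.9*1.45/1000 = 0.629155 kg
Cost = 0.629155 * 70.8 = 44.5442 $


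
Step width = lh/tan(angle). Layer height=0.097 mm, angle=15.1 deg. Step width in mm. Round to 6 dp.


step = 0.097 / tan(15.1) = 0.359498 mm


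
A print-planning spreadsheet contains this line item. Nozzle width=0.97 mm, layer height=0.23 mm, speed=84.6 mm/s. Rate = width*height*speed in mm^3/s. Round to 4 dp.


Rate = 0.97 * 0.23 * 84.6 = 18.8743 mm^3/s


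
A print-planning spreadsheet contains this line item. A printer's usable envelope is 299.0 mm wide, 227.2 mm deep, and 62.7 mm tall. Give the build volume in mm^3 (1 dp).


V = 299.0 * 227.2 * 62.7 = 4259386.6 mm^3


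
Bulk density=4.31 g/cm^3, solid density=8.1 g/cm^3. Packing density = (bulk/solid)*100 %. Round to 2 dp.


Packing = (4.31/8.1)*100 = 53.21 %


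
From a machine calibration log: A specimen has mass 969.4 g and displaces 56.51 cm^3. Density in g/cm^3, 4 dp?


rho = 969.4 / 56.51 = 17.1545 g/cm^3


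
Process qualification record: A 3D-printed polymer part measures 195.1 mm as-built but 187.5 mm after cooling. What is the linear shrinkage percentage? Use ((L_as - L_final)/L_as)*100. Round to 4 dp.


Shrinkage = ((195.1-187.5)/195.1)*100 = 3.8954 %


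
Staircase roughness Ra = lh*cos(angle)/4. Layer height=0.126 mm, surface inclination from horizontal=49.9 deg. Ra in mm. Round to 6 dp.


Ra = 0.126 * cos(49.9) / 4 = 0.02029 mm


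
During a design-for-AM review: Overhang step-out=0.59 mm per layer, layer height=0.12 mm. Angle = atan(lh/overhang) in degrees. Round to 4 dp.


angle = atan(0.12/0.59) = 11.4966 degrees


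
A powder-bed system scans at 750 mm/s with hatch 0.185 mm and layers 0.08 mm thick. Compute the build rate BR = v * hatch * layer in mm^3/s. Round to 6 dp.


Rate = 750 * 0.185 * 0.08 = 11.1 mm^3/s


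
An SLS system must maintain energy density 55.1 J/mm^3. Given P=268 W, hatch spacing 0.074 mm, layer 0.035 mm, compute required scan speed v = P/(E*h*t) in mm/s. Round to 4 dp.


v = 268 / (55.1*0.074*0.035) = 1877.9474 mm/s


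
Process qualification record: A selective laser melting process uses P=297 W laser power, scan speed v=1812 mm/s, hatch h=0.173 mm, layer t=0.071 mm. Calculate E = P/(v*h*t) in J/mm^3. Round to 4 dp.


E = 297 / (1812*0.173*0.071) = 13.3442 J/mm^3


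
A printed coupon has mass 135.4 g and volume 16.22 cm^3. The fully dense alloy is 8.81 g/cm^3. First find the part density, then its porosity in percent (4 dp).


rho_part = 135.4 / 16.22 = 8.34771887 g/cm^3
Porosity = (1 - 8.34771887/8.81)*100 = 5.2472 %


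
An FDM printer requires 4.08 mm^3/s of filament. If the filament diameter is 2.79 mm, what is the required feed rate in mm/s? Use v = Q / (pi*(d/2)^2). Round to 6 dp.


A = pi*(2.79/2)^2 = 6.113618
v = 4.08 / 6.113618 = 0.667363 mm/s


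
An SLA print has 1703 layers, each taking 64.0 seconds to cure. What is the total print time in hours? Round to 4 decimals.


t = 1703 * 64.0 / 3600 = 30.2756 hrs


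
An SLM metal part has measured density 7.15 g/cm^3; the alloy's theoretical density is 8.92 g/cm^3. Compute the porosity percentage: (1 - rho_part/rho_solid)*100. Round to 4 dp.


Porosity = (1-7.15/8.92)*100 = 19.843 %


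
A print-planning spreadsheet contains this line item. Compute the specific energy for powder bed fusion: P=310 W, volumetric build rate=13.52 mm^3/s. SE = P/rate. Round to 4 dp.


SE = 310 / 13.52 = 22.929 J/mm^3


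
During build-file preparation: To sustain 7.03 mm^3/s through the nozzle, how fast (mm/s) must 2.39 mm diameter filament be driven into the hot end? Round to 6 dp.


A = pi*(2.39/2)^2 = 4.486273
v = 7.03 / 4.486273 = 1.567002 mm/s


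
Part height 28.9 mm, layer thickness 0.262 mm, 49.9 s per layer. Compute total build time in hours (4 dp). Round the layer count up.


Layers = ceil(28.9/0.262) = 111
t = 111 * 49.9 / 3600 = 1.5386 hrs


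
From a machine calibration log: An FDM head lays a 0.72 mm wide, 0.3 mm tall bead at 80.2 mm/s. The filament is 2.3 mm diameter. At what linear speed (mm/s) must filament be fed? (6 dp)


Q = 0.72 * 0.3 * 80.2 = 17.3232 mm^3/s
A_fil = pi*(2.3/2)^2 = 4.15475628 mm^2
v_feed = 17.3232 / 4.15475628 = 4.169486 mm/s


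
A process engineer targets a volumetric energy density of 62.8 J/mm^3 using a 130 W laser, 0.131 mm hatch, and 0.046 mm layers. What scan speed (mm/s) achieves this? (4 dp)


v = 130 / (62.8*0.131*0.046) = 343.522 mm/s


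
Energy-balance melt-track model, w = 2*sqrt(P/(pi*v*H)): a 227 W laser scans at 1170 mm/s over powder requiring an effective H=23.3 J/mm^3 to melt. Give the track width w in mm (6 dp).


w = 2*sqrt(227/(pi*1170*23.3)) = 0.102967 mm


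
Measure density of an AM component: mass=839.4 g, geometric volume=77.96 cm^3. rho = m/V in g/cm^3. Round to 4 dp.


rho = 839.4 / 77.96 = 10.7671 g/cm^3


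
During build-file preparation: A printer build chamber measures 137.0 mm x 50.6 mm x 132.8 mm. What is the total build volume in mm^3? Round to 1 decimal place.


V = 137.0 * 50.6 * 132.8 = 920596.2 mm^3


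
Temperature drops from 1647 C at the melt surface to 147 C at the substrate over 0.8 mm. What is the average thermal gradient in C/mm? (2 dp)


G = (1647-147)/0.8 = 1875.0 C/mm


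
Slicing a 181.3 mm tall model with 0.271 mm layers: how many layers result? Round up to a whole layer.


Layers = ceil(181.3/0.271) = 670


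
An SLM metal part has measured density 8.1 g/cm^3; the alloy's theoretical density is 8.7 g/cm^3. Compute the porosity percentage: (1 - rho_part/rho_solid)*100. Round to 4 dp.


Porosity = (1-8.1/8.7)*100 = 6.8966 %


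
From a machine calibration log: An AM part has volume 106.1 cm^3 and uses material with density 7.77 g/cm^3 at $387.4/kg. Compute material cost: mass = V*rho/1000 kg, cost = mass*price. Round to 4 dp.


Mass = 106.1*7.77/1000 = 0.824397 kg
Cost = 0.824397 * 387.4 = 319.3714 $


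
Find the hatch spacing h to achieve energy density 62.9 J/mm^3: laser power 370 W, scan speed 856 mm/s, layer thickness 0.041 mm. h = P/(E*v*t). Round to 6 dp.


h = 370 / (62.9*856*0.041) = 0.167608 mm


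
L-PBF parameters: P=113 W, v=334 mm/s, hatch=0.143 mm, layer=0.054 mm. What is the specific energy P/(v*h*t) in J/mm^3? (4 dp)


Build rate = 334 * 0.143 * 0.054 = 2.579148 mm^3/s
SE = 113 / 2.579148 = 43.8129 J/mm^3


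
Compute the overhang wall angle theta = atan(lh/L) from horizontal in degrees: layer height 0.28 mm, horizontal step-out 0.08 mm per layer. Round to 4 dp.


angle = atan(0.28/0.08) = 74.0546 degrees


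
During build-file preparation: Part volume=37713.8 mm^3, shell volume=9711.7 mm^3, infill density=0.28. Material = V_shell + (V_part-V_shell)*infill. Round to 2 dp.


V_infill = (37713.8 - 9711.7) * 0.28 = 7840.59
V_total = 9711.7 + 7840.59 = 17552.29 mm^3


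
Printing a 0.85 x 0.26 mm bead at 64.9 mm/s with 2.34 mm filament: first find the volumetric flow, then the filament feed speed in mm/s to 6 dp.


Q = 0.85 * 0.26 * 64.9 = 14.3429 mm^3/s
A_fil = pi*(2.34/2)^2 = 4.30052618 mm^2
v_feed = 14.3429 / 4.30052618 = 3.33515 mm/s


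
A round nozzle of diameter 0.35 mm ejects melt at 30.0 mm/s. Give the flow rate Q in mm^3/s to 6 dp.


A = pi*(0.35/2)^2 = 0.09621128 mm^2
Q = 0.09621128 * 30.0 = 2.886338 mm^3/s


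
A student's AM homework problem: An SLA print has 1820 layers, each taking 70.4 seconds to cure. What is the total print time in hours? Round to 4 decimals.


t = 1820 * 70.4 / 3600 = 35.5911 hrs


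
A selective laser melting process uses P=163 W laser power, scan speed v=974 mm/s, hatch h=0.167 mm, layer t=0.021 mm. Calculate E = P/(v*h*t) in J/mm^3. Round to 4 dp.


E = 163 / (974*0.167*0.021) = 47.7192 J/mm^3


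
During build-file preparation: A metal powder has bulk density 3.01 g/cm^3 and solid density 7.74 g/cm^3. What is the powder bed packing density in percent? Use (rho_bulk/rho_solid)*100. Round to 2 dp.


Packing = (3.01/7.74)*100 = 38.89 %


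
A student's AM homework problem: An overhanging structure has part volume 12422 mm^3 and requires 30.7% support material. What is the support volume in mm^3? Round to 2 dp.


V_support = 12422 * 0.307 = 3813.55 mm^3


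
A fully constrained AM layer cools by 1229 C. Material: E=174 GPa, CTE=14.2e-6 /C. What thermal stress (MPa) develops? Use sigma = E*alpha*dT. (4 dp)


sigma = 174*1000 * 14.2e-6 * 1229 = 3036.6132 MPa


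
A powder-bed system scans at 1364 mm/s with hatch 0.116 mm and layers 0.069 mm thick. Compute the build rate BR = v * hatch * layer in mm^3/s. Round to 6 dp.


Rate = 1364 * 0.116 * 0.069 = 10.917456 mm^3/s


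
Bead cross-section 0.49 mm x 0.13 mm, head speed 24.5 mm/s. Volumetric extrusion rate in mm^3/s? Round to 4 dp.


Rate = 0.49 * 0.13 * 24.5 = 1.5607 mm^3/s


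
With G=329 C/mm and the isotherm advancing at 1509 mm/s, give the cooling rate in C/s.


CR = 329 * 1509 = 496461 C/s


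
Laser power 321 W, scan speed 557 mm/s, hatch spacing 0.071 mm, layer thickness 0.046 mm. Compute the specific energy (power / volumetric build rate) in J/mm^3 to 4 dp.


Build rate = 557 * 0.071 * 0.046 = 1.819162 mm^3/s
SE = 321 / 1.819162 = 176.4549 J/mm^3


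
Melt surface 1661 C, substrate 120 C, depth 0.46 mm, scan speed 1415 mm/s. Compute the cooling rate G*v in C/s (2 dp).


G = (1661-120)/0.46 = 3350.0 C/mm
CR = 3350.0 * 1415 = 4740250.0 C/s


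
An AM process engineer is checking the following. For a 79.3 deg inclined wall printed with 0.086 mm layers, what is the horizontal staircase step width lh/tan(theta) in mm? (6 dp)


step = 0.086 / tan(79.3) = 0.01625 mm


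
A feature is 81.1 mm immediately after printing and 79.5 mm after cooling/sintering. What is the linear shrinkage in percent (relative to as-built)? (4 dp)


Shrinkage = ((81.1-79.5)/81.1)*100 = 1.9729 %


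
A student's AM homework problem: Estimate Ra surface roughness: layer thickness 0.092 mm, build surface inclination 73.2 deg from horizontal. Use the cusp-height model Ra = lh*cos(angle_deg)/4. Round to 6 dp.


Ra = 0.092 * cos(73.2) / 4 = 0.006648 mm


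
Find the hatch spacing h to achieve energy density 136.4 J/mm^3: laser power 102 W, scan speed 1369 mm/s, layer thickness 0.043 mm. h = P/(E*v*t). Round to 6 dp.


h = 102 / (136.4*1369*0.043) = 0.012703 mm


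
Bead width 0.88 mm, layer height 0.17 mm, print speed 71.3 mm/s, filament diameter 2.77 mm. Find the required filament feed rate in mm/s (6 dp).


Q = 0.88 * 0.17 * 71.3 = 10.66648 mm^3/s
A_fil = pi*(2.77/2)^2 = 6.02628157 mm^2
v_feed = 10.66648 / 6.02628157 = 1.769994 mm/s


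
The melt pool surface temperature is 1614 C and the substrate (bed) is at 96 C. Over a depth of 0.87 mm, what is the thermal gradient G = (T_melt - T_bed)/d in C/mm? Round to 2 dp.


G = (1614-96)/0.87 = 1744.83 C/mm


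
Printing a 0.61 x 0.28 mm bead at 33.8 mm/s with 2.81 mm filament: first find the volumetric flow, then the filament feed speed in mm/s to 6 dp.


Q = 0.61 * 0.28 * 33.8 = 5.77304 mm^3/s
A_fil = pi*(2.81/2)^2 = 6.20158244 mm^2
v_feed = 5.77304 / 6.20158244 = 0.930898 mm/s


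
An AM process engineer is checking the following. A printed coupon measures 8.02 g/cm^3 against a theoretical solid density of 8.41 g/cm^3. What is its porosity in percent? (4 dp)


Porosity = (1-8.02/8.41)*100 = 4.6373 %


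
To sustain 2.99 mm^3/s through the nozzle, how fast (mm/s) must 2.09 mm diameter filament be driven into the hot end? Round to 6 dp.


A = pi*(2.09/2)^2 = 3.430698
v = 2.99 / 3.430698 = 0.871543 mm/s


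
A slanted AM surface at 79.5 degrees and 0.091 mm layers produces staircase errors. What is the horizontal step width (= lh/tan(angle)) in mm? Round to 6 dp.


step = 0.091 / tan(79.5) = 0.016866 mm


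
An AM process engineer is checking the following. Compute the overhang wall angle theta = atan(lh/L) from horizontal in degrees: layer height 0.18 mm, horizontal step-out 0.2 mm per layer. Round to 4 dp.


angle = atan(0.18/0.2) = 41.9872 degrees


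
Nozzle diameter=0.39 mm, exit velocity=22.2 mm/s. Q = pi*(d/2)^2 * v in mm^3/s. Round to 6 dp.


A = pi*(0.39/2)^2 = 0.11945906 mm^2
Q = 0.11945906 * 22.2 = 2.651991 mm^3/s


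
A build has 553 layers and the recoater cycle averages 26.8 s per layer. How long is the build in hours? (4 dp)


t = 553 * 26.8 / 3600 = 4.1168 hrs


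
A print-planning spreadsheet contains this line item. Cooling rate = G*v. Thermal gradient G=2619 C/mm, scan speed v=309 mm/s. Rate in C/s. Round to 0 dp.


CR = 2619 * 309 = 809271 C/s


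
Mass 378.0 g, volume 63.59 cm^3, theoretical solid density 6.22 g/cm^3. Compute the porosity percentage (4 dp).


rho_part = 378.0 / 63.59 = 5.94433087 g/cm^3
Porosity = (1 - 5.94433087/6.22)*100 = 4.432 %


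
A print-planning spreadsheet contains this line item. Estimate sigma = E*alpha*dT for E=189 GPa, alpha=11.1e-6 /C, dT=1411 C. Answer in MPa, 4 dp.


sigma = 189*1000 * 11.1e-6 * 1411 = 2960.1369 MPa


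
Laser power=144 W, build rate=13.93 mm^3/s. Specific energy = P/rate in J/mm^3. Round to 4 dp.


SE = 144 / 13.93 = 10.3374 J/mm^3


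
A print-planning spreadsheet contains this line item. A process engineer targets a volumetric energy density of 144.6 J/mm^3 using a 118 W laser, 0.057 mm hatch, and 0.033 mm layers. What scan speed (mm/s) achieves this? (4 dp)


v = 118 / (144.6*0.057*0.033) = 433.8353 mm/s


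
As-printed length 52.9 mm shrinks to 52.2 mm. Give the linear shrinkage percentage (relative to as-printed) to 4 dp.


Shrinkage = ((52.9-52.2)/52.9)*100 = 1.3233 %


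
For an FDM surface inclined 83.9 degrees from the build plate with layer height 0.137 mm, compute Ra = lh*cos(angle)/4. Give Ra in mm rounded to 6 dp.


Ra = 0.137 * cos(83.9) / 4 = 0.00364 mm


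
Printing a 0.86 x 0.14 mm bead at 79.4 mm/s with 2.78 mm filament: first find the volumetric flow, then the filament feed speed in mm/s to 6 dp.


Q = 0.86 * 0.14 * 79.4 = 9.55976 mm^3/s
A_fil = pi*(2.78/2)^2 = 6.06987117 mm^2
v_feed = 9.55976 / 6.06987117 = 1.574953 mm/s
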